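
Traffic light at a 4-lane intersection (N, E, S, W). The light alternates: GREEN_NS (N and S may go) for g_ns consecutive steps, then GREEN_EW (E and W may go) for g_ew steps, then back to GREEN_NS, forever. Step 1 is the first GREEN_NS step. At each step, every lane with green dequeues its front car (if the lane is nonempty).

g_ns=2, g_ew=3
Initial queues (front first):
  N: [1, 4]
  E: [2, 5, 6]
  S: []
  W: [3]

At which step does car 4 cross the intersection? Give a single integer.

Step 1 [NS]: N:car1-GO,E:wait,S:empty,W:wait | queues: N=1 E=3 S=0 W=1
Step 2 [NS]: N:car4-GO,E:wait,S:empty,W:wait | queues: N=0 E=3 S=0 W=1
Step 3 [EW]: N:wait,E:car2-GO,S:wait,W:car3-GO | queues: N=0 E=2 S=0 W=0
Step 4 [EW]: N:wait,E:car5-GO,S:wait,W:empty | queues: N=0 E=1 S=0 W=0
Step 5 [EW]: N:wait,E:car6-GO,S:wait,W:empty | queues: N=0 E=0 S=0 W=0
Car 4 crosses at step 2

2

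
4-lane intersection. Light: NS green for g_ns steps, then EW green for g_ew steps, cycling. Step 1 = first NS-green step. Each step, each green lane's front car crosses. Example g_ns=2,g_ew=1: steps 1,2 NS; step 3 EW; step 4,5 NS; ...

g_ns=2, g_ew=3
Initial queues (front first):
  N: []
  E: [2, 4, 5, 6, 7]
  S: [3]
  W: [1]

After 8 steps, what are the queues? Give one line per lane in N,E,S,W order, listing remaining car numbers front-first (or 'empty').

Step 1 [NS]: N:empty,E:wait,S:car3-GO,W:wait | queues: N=0 E=5 S=0 W=1
Step 2 [NS]: N:empty,E:wait,S:empty,W:wait | queues: N=0 E=5 S=0 W=1
Step 3 [EW]: N:wait,E:car2-GO,S:wait,W:car1-GO | queues: N=0 E=4 S=0 W=0
Step 4 [EW]: N:wait,E:car4-GO,S:wait,W:empty | queues: N=0 E=3 S=0 W=0
Step 5 [EW]: N:wait,E:car5-GO,S:wait,W:empty | queues: N=0 E=2 S=0 W=0
Step 6 [NS]: N:empty,E:wait,S:empty,W:wait | queues: N=0 E=2 S=0 W=0
Step 7 [NS]: N:empty,E:wait,S:empty,W:wait | queues: N=0 E=2 S=0 W=0
Step 8 [EW]: N:wait,E:car6-GO,S:wait,W:empty | queues: N=0 E=1 S=0 W=0

N: empty
E: 7
S: empty
W: empty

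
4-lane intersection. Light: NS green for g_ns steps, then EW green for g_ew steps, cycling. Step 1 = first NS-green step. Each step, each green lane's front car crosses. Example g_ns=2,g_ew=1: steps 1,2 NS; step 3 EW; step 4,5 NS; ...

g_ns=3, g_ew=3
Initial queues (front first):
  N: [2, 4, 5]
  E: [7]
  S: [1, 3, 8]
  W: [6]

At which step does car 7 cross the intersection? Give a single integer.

Step 1 [NS]: N:car2-GO,E:wait,S:car1-GO,W:wait | queues: N=2 E=1 S=2 W=1
Step 2 [NS]: N:car4-GO,E:wait,S:car3-GO,W:wait | queues: N=1 E=1 S=1 W=1
Step 3 [NS]: N:car5-GO,E:wait,S:car8-GO,W:wait | queues: N=0 E=1 S=0 W=1
Step 4 [EW]: N:wait,E:car7-GO,S:wait,W:car6-GO | queues: N=0 E=0 S=0 W=0
Car 7 crosses at step 4

4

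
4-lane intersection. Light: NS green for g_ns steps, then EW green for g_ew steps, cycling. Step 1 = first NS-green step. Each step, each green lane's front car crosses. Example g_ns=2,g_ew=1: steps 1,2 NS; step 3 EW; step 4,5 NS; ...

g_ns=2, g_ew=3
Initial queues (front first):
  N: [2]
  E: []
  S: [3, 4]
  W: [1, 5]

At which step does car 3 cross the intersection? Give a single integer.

Step 1 [NS]: N:car2-GO,E:wait,S:car3-GO,W:wait | queues: N=0 E=0 S=1 W=2
Step 2 [NS]: N:empty,E:wait,S:car4-GO,W:wait | queues: N=0 E=0 S=0 W=2
Step 3 [EW]: N:wait,E:empty,S:wait,W:car1-GO | queues: N=0 E=0 S=0 W=1
Step 4 [EW]: N:wait,E:empty,S:wait,W:car5-GO | queues: N=0 E=0 S=0 W=0
Car 3 crosses at step 1

1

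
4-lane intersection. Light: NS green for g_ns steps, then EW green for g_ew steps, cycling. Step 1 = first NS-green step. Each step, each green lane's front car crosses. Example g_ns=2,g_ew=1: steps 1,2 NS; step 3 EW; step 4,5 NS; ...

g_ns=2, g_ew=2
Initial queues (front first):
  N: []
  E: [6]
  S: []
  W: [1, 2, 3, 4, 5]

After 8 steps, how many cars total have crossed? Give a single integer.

Answer: 5

Derivation:
Step 1 [NS]: N:empty,E:wait,S:empty,W:wait | queues: N=0 E=1 S=0 W=5
Step 2 [NS]: N:empty,E:wait,S:empty,W:wait | queues: N=0 E=1 S=0 W=5
Step 3 [EW]: N:wait,E:car6-GO,S:wait,W:car1-GO | queues: N=0 E=0 S=0 W=4
Step 4 [EW]: N:wait,E:empty,S:wait,W:car2-GO | queues: N=0 E=0 S=0 W=3
Step 5 [NS]: N:empty,E:wait,S:empty,W:wait | queues: N=0 E=0 S=0 W=3
Step 6 [NS]: N:empty,E:wait,S:empty,W:wait | queues: N=0 E=0 S=0 W=3
Step 7 [EW]: N:wait,E:empty,S:wait,W:car3-GO | queues: N=0 E=0 S=0 W=2
Step 8 [EW]: N:wait,E:empty,S:wait,W:car4-GO | queues: N=0 E=0 S=0 W=1
Cars crossed by step 8: 5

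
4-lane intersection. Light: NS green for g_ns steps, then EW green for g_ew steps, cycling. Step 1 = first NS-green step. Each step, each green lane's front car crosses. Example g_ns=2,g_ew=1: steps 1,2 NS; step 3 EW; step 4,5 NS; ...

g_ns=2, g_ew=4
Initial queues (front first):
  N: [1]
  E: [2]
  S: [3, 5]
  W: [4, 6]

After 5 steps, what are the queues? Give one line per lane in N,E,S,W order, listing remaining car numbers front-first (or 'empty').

Step 1 [NS]: N:car1-GO,E:wait,S:car3-GO,W:wait | queues: N=0 E=1 S=1 W=2
Step 2 [NS]: N:empty,E:wait,S:car5-GO,W:wait | queues: N=0 E=1 S=0 W=2
Step 3 [EW]: N:wait,E:car2-GO,S:wait,W:car4-GO | queues: N=0 E=0 S=0 W=1
Step 4 [EW]: N:wait,E:empty,S:wait,W:car6-GO | queues: N=0 E=0 S=0 W=0

N: empty
E: empty
S: empty
W: empty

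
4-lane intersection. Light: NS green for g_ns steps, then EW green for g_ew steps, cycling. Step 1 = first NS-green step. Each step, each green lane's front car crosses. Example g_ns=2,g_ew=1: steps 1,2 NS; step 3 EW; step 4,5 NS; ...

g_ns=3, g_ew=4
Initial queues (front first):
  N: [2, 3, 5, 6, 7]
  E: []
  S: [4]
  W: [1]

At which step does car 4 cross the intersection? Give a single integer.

Step 1 [NS]: N:car2-GO,E:wait,S:car4-GO,W:wait | queues: N=4 E=0 S=0 W=1
Step 2 [NS]: N:car3-GO,E:wait,S:empty,W:wait | queues: N=3 E=0 S=0 W=1
Step 3 [NS]: N:car5-GO,E:wait,S:empty,W:wait | queues: N=2 E=0 S=0 W=1
Step 4 [EW]: N:wait,E:empty,S:wait,W:car1-GO | queues: N=2 E=0 S=0 W=0
Step 5 [EW]: N:wait,E:empty,S:wait,W:empty | queues: N=2 E=0 S=0 W=0
Step 6 [EW]: N:wait,E:empty,S:wait,W:empty | queues: N=2 E=0 S=0 W=0
Step 7 [EW]: N:wait,E:empty,S:wait,W:empty | queues: N=2 E=0 S=0 W=0
Step 8 [NS]: N:car6-GO,E:wait,S:empty,W:wait | queues: N=1 E=0 S=0 W=0
Step 9 [NS]: N:car7-GO,E:wait,S:empty,W:wait | queues: N=0 E=0 S=0 W=0
Car 4 crosses at step 1

1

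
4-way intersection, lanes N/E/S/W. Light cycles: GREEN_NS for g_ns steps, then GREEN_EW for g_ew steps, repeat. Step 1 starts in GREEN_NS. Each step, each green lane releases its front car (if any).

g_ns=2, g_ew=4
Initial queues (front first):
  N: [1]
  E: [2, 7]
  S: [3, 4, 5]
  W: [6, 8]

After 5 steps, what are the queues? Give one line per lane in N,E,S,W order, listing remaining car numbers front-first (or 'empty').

Step 1 [NS]: N:car1-GO,E:wait,S:car3-GO,W:wait | queues: N=0 E=2 S=2 W=2
Step 2 [NS]: N:empty,E:wait,S:car4-GO,W:wait | queues: N=0 E=2 S=1 W=2
Step 3 [EW]: N:wait,E:car2-GO,S:wait,W:car6-GO | queues: N=0 E=1 S=1 W=1
Step 4 [EW]: N:wait,E:car7-GO,S:wait,W:car8-GO | queues: N=0 E=0 S=1 W=0
Step 5 [EW]: N:wait,E:empty,S:wait,W:empty | queues: N=0 E=0 S=1 W=0

N: empty
E: empty
S: 5
W: empty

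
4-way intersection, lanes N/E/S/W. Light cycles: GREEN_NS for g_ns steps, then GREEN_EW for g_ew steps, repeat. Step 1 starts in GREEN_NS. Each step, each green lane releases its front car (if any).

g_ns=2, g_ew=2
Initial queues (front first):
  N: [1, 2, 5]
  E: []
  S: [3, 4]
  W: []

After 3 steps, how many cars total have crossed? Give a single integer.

Step 1 [NS]: N:car1-GO,E:wait,S:car3-GO,W:wait | queues: N=2 E=0 S=1 W=0
Step 2 [NS]: N:car2-GO,E:wait,S:car4-GO,W:wait | queues: N=1 E=0 S=0 W=0
Step 3 [EW]: N:wait,E:empty,S:wait,W:empty | queues: N=1 E=0 S=0 W=0
Cars crossed by step 3: 4

Answer: 4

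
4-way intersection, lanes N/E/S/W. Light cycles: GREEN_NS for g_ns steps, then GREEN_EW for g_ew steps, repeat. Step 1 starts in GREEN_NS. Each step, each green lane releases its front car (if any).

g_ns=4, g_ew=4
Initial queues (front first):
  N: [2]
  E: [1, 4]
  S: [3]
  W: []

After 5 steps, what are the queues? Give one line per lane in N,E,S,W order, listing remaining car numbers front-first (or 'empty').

Step 1 [NS]: N:car2-GO,E:wait,S:car3-GO,W:wait | queues: N=0 E=2 S=0 W=0
Step 2 [NS]: N:empty,E:wait,S:empty,W:wait | queues: N=0 E=2 S=0 W=0
Step 3 [NS]: N:empty,E:wait,S:empty,W:wait | queues: N=0 E=2 S=0 W=0
Step 4 [NS]: N:empty,E:wait,S:empty,W:wait | queues: N=0 E=2 S=0 W=0
Step 5 [EW]: N:wait,E:car1-GO,S:wait,W:empty | queues: N=0 E=1 S=0 W=0

N: empty
E: 4
S: empty
W: empty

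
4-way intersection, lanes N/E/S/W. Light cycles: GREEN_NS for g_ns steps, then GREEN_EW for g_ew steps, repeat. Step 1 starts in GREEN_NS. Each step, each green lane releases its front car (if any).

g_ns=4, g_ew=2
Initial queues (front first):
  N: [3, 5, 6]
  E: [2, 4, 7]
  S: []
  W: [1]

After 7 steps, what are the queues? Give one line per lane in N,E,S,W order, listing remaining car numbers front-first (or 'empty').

Step 1 [NS]: N:car3-GO,E:wait,S:empty,W:wait | queues: N=2 E=3 S=0 W=1
Step 2 [NS]: N:car5-GO,E:wait,S:empty,W:wait | queues: N=1 E=3 S=0 W=1
Step 3 [NS]: N:car6-GO,E:wait,S:empty,W:wait | queues: N=0 E=3 S=0 W=1
Step 4 [NS]: N:empty,E:wait,S:empty,W:wait | queues: N=0 E=3 S=0 W=1
Step 5 [EW]: N:wait,E:car2-GO,S:wait,W:car1-GO | queues: N=0 E=2 S=0 W=0
Step 6 [EW]: N:wait,E:car4-GO,S:wait,W:empty | queues: N=0 E=1 S=0 W=0
Step 7 [NS]: N:empty,E:wait,S:empty,W:wait | queues: N=0 E=1 S=0 W=0

N: empty
E: 7
S: empty
W: empty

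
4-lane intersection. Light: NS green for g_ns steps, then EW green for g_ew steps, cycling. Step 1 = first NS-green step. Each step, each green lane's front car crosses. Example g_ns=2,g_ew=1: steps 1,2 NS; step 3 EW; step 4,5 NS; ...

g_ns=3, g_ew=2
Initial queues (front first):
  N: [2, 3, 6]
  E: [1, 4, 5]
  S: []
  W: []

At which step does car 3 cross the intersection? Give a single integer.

Step 1 [NS]: N:car2-GO,E:wait,S:empty,W:wait | queues: N=2 E=3 S=0 W=0
Step 2 [NS]: N:car3-GO,E:wait,S:empty,W:wait | queues: N=1 E=3 S=0 W=0
Step 3 [NS]: N:car6-GO,E:wait,S:empty,W:wait | queues: N=0 E=3 S=0 W=0
Step 4 [EW]: N:wait,E:car1-GO,S:wait,W:empty | queues: N=0 E=2 S=0 W=0
Step 5 [EW]: N:wait,E:car4-GO,S:wait,W:empty | queues: N=0 E=1 S=0 W=0
Step 6 [NS]: N:empty,E:wait,S:empty,W:wait | queues: N=0 E=1 S=0 W=0
Step 7 [NS]: N:empty,E:wait,S:empty,W:wait | queues: N=0 E=1 S=0 W=0
Step 8 [NS]: N:empty,E:wait,S:empty,W:wait | queues: N=0 E=1 S=0 W=0
Step 9 [EW]: N:wait,E:car5-GO,S:wait,W:empty | queues: N=0 E=0 S=0 W=0
Car 3 crosses at step 2

2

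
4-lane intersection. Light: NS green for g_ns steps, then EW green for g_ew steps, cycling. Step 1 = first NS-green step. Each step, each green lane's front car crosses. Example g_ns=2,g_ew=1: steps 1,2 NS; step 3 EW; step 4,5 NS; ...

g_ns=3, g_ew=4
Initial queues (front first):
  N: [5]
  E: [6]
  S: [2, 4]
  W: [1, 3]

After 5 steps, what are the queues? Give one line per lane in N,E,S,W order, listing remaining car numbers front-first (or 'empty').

Step 1 [NS]: N:car5-GO,E:wait,S:car2-GO,W:wait | queues: N=0 E=1 S=1 W=2
Step 2 [NS]: N:empty,E:wait,S:car4-GO,W:wait | queues: N=0 E=1 S=0 W=2
Step 3 [NS]: N:empty,E:wait,S:empty,W:wait | queues: N=0 E=1 S=0 W=2
Step 4 [EW]: N:wait,E:car6-GO,S:wait,W:car1-GO | queues: N=0 E=0 S=0 W=1
Step 5 [EW]: N:wait,E:empty,S:wait,W:car3-GO | queues: N=0 E=0 S=0 W=0

N: empty
E: empty
S: empty
W: empty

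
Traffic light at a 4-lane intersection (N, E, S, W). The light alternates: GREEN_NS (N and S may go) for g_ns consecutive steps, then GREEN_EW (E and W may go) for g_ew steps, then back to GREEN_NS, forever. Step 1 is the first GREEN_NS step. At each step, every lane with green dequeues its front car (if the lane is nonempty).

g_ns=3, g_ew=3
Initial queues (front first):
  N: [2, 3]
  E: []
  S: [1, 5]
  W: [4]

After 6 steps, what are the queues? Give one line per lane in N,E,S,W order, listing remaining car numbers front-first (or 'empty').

Step 1 [NS]: N:car2-GO,E:wait,S:car1-GO,W:wait | queues: N=1 E=0 S=1 W=1
Step 2 [NS]: N:car3-GO,E:wait,S:car5-GO,W:wait | queues: N=0 E=0 S=0 W=1
Step 3 [NS]: N:empty,E:wait,S:empty,W:wait | queues: N=0 E=0 S=0 W=1
Step 4 [EW]: N:wait,E:empty,S:wait,W:car4-GO | queues: N=0 E=0 S=0 W=0

N: empty
E: empty
S: empty
W: empty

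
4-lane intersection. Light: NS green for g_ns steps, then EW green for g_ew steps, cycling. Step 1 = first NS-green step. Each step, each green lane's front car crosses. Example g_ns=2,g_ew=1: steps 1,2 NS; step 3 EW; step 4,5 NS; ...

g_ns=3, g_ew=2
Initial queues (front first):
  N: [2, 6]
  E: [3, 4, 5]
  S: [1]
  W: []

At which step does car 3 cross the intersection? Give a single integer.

Step 1 [NS]: N:car2-GO,E:wait,S:car1-GO,W:wait | queues: N=1 E=3 S=0 W=0
Step 2 [NS]: N:car6-GO,E:wait,S:empty,W:wait | queues: N=0 E=3 S=0 W=0
Step 3 [NS]: N:empty,E:wait,S:empty,W:wait | queues: N=0 E=3 S=0 W=0
Step 4 [EW]: N:wait,E:car3-GO,S:wait,W:empty | queues: N=0 E=2 S=0 W=0
Step 5 [EW]: N:wait,E:car4-GO,S:wait,W:empty | queues: N=0 E=1 S=0 W=0
Step 6 [NS]: N:empty,E:wait,S:empty,W:wait | queues: N=0 E=1 S=0 W=0
Step 7 [NS]: N:empty,E:wait,S:empty,W:wait | queues: N=0 E=1 S=0 W=0
Step 8 [NS]: N:empty,E:wait,S:empty,W:wait | queues: N=0 E=1 S=0 W=0
Step 9 [EW]: N:wait,E:car5-GO,S:wait,W:empty | queues: N=0 E=0 S=0 W=0
Car 3 crosses at step 4

4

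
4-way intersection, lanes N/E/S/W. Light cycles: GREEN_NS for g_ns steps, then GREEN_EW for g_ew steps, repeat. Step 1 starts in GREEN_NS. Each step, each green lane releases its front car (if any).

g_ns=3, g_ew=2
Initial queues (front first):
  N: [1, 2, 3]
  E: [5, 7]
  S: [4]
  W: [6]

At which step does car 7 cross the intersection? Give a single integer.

Step 1 [NS]: N:car1-GO,E:wait,S:car4-GO,W:wait | queues: N=2 E=2 S=0 W=1
Step 2 [NS]: N:car2-GO,E:wait,S:empty,W:wait | queues: N=1 E=2 S=0 W=1
Step 3 [NS]: N:car3-GO,E:wait,S:empty,W:wait | queues: N=0 E=2 S=0 W=1
Step 4 [EW]: N:wait,E:car5-GO,S:wait,W:car6-GO | queues: N=0 E=1 S=0 W=0
Step 5 [EW]: N:wait,E:car7-GO,S:wait,W:empty | queues: N=0 E=0 S=0 W=0
Car 7 crosses at step 5

5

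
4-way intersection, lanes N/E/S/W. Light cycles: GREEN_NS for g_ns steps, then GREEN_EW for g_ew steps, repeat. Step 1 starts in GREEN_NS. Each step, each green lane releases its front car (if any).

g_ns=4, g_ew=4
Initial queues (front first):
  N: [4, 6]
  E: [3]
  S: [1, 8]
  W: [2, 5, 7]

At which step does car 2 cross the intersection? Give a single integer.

Step 1 [NS]: N:car4-GO,E:wait,S:car1-GO,W:wait | queues: N=1 E=1 S=1 W=3
Step 2 [NS]: N:car6-GO,E:wait,S:car8-GO,W:wait | queues: N=0 E=1 S=0 W=3
Step 3 [NS]: N:empty,E:wait,S:empty,W:wait | queues: N=0 E=1 S=0 W=3
Step 4 [NS]: N:empty,E:wait,S:empty,W:wait | queues: N=0 E=1 S=0 W=3
Step 5 [EW]: N:wait,E:car3-GO,S:wait,W:car2-GO | queues: N=0 E=0 S=0 W=2
Step 6 [EW]: N:wait,E:empty,S:wait,W:car5-GO | queues: N=0 E=0 S=0 W=1
Step 7 [EW]: N:wait,E:empty,S:wait,W:car7-GO | queues: N=0 E=0 S=0 W=0
Car 2 crosses at step 5

5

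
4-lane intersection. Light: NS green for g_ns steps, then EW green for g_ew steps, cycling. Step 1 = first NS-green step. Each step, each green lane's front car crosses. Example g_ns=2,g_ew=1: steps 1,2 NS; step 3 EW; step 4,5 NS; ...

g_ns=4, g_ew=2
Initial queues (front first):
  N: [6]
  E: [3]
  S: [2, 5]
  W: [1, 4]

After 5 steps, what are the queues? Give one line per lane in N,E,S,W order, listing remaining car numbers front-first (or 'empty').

Step 1 [NS]: N:car6-GO,E:wait,S:car2-GO,W:wait | queues: N=0 E=1 S=1 W=2
Step 2 [NS]: N:empty,E:wait,S:car5-GO,W:wait | queues: N=0 E=1 S=0 W=2
Step 3 [NS]: N:empty,E:wait,S:empty,W:wait | queues: N=0 E=1 S=0 W=2
Step 4 [NS]: N:empty,E:wait,S:empty,W:wait | queues: N=0 E=1 S=0 W=2
Step 5 [EW]: N:wait,E:car3-GO,S:wait,W:car1-GO | queues: N=0 E=0 S=0 W=1

N: empty
E: empty
S: empty
W: 4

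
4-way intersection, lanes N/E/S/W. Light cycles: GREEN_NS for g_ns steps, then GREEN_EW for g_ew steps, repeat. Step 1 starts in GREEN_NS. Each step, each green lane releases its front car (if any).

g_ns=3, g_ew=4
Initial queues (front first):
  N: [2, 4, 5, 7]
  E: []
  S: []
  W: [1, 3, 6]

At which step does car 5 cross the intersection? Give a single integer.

Step 1 [NS]: N:car2-GO,E:wait,S:empty,W:wait | queues: N=3 E=0 S=0 W=3
Step 2 [NS]: N:car4-GO,E:wait,S:empty,W:wait | queues: N=2 E=0 S=0 W=3
Step 3 [NS]: N:car5-GO,E:wait,S:empty,W:wait | queues: N=1 E=0 S=0 W=3
Step 4 [EW]: N:wait,E:empty,S:wait,W:car1-GO | queues: N=1 E=0 S=0 W=2
Step 5 [EW]: N:wait,E:empty,S:wait,W:car3-GO | queues: N=1 E=0 S=0 W=1
Step 6 [EW]: N:wait,E:empty,S:wait,W:car6-GO | queues: N=1 E=0 S=0 W=0
Step 7 [EW]: N:wait,E:empty,S:wait,W:empty | queues: N=1 E=0 S=0 W=0
Step 8 [NS]: N:car7-GO,E:wait,S:empty,W:wait | queues: N=0 E=0 S=0 W=0
Car 5 crosses at step 3

3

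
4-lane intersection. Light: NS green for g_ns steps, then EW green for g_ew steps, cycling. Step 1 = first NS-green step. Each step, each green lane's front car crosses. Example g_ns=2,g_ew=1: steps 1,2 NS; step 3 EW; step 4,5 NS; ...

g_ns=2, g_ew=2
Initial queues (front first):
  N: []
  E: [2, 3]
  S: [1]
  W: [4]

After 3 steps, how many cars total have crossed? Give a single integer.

Answer: 3

Derivation:
Step 1 [NS]: N:empty,E:wait,S:car1-GO,W:wait | queues: N=0 E=2 S=0 W=1
Step 2 [NS]: N:empty,E:wait,S:empty,W:wait | queues: N=0 E=2 S=0 W=1
Step 3 [EW]: N:wait,E:car2-GO,S:wait,W:car4-GO | queues: N=0 E=1 S=0 W=0
Cars crossed by step 3: 3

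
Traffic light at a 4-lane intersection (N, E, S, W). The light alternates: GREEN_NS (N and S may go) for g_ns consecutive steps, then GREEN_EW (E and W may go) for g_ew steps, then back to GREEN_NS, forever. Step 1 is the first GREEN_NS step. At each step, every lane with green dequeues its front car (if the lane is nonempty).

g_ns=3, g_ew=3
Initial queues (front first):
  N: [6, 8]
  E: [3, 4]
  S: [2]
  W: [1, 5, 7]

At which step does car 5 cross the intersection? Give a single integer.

Step 1 [NS]: N:car6-GO,E:wait,S:car2-GO,W:wait | queues: N=1 E=2 S=0 W=3
Step 2 [NS]: N:car8-GO,E:wait,S:empty,W:wait | queues: N=0 E=2 S=0 W=3
Step 3 [NS]: N:empty,E:wait,S:empty,W:wait | queues: N=0 E=2 S=0 W=3
Step 4 [EW]: N:wait,E:car3-GO,S:wait,W:car1-GO | queues: N=0 E=1 S=0 W=2
Step 5 [EW]: N:wait,E:car4-GO,S:wait,W:car5-GO | queues: N=0 E=0 S=0 W=1
Step 6 [EW]: N:wait,E:empty,S:wait,W:car7-GO | queues: N=0 E=0 S=0 W=0
Car 5 crosses at step 5

5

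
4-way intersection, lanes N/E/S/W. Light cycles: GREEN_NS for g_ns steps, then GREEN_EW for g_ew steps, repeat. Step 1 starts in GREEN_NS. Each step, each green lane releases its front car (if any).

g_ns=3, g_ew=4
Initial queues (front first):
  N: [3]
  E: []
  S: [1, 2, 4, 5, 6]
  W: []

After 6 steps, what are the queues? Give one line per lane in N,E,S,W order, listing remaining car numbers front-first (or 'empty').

Step 1 [NS]: N:car3-GO,E:wait,S:car1-GO,W:wait | queues: N=0 E=0 S=4 W=0
Step 2 [NS]: N:empty,E:wait,S:car2-GO,W:wait | queues: N=0 E=0 S=3 W=0
Step 3 [NS]: N:empty,E:wait,S:car4-GO,W:wait | queues: N=0 E=0 S=2 W=0
Step 4 [EW]: N:wait,E:empty,S:wait,W:empty | queues: N=0 E=0 S=2 W=0
Step 5 [EW]: N:wait,E:empty,S:wait,W:empty | queues: N=0 E=0 S=2 W=0
Step 6 [EW]: N:wait,E:empty,S:wait,W:empty | queues: N=0 E=0 S=2 W=0

N: empty
E: empty
S: 5 6
W: empty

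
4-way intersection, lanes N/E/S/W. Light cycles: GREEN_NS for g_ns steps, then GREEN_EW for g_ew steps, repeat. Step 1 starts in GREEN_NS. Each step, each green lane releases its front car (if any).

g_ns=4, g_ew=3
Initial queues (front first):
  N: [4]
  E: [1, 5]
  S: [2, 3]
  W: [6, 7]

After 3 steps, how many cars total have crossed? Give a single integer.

Step 1 [NS]: N:car4-GO,E:wait,S:car2-GO,W:wait | queues: N=0 E=2 S=1 W=2
Step 2 [NS]: N:empty,E:wait,S:car3-GO,W:wait | queues: N=0 E=2 S=0 W=2
Step 3 [NS]: N:empty,E:wait,S:empty,W:wait | queues: N=0 E=2 S=0 W=2
Cars crossed by step 3: 3

Answer: 3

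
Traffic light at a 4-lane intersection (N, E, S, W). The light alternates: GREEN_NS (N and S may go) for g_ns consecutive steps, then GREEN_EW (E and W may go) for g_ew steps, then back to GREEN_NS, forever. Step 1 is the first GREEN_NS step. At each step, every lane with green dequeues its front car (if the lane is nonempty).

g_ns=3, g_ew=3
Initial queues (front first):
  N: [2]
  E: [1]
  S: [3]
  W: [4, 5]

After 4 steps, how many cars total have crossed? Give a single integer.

Step 1 [NS]: N:car2-GO,E:wait,S:car3-GO,W:wait | queues: N=0 E=1 S=0 W=2
Step 2 [NS]: N:empty,E:wait,S:empty,W:wait | queues: N=0 E=1 S=0 W=2
Step 3 [NS]: N:empty,E:wait,S:empty,W:wait | queues: N=0 E=1 S=0 W=2
Step 4 [EW]: N:wait,E:car1-GO,S:wait,W:car4-GO | queues: N=0 E=0 S=0 W=1
Cars crossed by step 4: 4

Answer: 4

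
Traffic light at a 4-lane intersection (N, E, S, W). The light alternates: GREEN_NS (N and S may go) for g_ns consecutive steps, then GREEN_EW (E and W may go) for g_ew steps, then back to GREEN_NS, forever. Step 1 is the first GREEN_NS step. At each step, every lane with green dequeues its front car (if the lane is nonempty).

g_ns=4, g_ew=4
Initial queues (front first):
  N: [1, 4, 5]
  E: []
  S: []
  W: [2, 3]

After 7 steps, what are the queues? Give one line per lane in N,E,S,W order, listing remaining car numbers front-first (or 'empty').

Step 1 [NS]: N:car1-GO,E:wait,S:empty,W:wait | queues: N=2 E=0 S=0 W=2
Step 2 [NS]: N:car4-GO,E:wait,S:empty,W:wait | queues: N=1 E=0 S=0 W=2
Step 3 [NS]: N:car5-GO,E:wait,S:empty,W:wait | queues: N=0 E=0 S=0 W=2
Step 4 [NS]: N:empty,E:wait,S:empty,W:wait | queues: N=0 E=0 S=0 W=2
Step 5 [EW]: N:wait,E:empty,S:wait,W:car2-GO | queues: N=0 E=0 S=0 W=1
Step 6 [EW]: N:wait,E:empty,S:wait,W:car3-GO | queues: N=0 E=0 S=0 W=0

N: empty
E: empty
S: empty
W: empty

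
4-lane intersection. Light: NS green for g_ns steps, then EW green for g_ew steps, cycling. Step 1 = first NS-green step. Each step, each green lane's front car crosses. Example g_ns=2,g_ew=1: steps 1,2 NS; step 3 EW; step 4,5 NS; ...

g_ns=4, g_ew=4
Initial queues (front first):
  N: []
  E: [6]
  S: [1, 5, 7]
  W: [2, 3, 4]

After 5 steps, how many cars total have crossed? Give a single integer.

Answer: 5

Derivation:
Step 1 [NS]: N:empty,E:wait,S:car1-GO,W:wait | queues: N=0 E=1 S=2 W=3
Step 2 [NS]: N:empty,E:wait,S:car5-GO,W:wait | queues: N=0 E=1 S=1 W=3
Step 3 [NS]: N:empty,E:wait,S:car7-GO,W:wait | queues: N=0 E=1 S=0 W=3
Step 4 [NS]: N:empty,E:wait,S:empty,W:wait | queues: N=0 E=1 S=0 W=3
Step 5 [EW]: N:wait,E:car6-GO,S:wait,W:car2-GO | queues: N=0 E=0 S=0 W=2
Cars crossed by step 5: 5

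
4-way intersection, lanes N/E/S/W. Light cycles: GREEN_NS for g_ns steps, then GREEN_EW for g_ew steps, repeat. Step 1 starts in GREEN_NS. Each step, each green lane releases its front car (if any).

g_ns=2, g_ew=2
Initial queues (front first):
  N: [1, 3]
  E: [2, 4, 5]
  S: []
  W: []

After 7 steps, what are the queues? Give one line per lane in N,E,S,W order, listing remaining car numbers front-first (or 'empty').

Step 1 [NS]: N:car1-GO,E:wait,S:empty,W:wait | queues: N=1 E=3 S=0 W=0
Step 2 [NS]: N:car3-GO,E:wait,S:empty,W:wait | queues: N=0 E=3 S=0 W=0
Step 3 [EW]: N:wait,E:car2-GO,S:wait,W:empty | queues: N=0 E=2 S=0 W=0
Step 4 [EW]: N:wait,E:car4-GO,S:wait,W:empty | queues: N=0 E=1 S=0 W=0
Step 5 [NS]: N:empty,E:wait,S:empty,W:wait | queues: N=0 E=1 S=0 W=0
Step 6 [NS]: N:empty,E:wait,S:empty,W:wait | queues: N=0 E=1 S=0 W=0
Step 7 [EW]: N:wait,E:car5-GO,S:wait,W:empty | queues: N=0 E=0 S=0 W=0

N: empty
E: empty
S: empty
W: empty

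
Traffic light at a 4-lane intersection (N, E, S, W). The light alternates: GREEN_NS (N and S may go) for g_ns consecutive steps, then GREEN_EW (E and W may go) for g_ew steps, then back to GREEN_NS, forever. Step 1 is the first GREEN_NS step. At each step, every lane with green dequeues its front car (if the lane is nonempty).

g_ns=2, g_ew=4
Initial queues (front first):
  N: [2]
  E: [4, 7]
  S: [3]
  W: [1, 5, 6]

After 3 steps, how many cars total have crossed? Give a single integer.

Step 1 [NS]: N:car2-GO,E:wait,S:car3-GO,W:wait | queues: N=0 E=2 S=0 W=3
Step 2 [NS]: N:empty,E:wait,S:empty,W:wait | queues: N=0 E=2 S=0 W=3
Step 3 [EW]: N:wait,E:car4-GO,S:wait,W:car1-GO | queues: N=0 E=1 S=0 W=2
Cars crossed by step 3: 4

Answer: 4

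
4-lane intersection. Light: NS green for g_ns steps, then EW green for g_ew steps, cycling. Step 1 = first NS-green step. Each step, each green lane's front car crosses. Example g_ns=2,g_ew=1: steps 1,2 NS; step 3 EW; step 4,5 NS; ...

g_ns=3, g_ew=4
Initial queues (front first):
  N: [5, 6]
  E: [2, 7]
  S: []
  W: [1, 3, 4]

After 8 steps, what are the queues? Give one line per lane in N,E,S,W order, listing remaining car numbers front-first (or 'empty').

Step 1 [NS]: N:car5-GO,E:wait,S:empty,W:wait | queues: N=1 E=2 S=0 W=3
Step 2 [NS]: N:car6-GO,E:wait,S:empty,W:wait | queues: N=0 E=2 S=0 W=3
Step 3 [NS]: N:empty,E:wait,S:empty,W:wait | queues: N=0 E=2 S=0 W=3
Step 4 [EW]: N:wait,E:car2-GO,S:wait,W:car1-GO | queues: N=0 E=1 S=0 W=2
Step 5 [EW]: N:wait,E:car7-GO,S:wait,W:car3-GO | queues: N=0 E=0 S=0 W=1
Step 6 [EW]: N:wait,E:empty,S:wait,W:car4-GO | queues: N=0 E=0 S=0 W=0

N: empty
E: empty
S: empty
W: empty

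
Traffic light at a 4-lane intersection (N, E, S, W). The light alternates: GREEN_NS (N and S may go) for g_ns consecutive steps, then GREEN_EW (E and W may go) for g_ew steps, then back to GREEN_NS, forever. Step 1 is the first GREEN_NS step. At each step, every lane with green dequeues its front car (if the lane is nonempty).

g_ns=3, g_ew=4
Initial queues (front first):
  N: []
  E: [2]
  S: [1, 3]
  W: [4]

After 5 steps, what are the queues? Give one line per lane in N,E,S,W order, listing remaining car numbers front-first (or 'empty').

Step 1 [NS]: N:empty,E:wait,S:car1-GO,W:wait | queues: N=0 E=1 S=1 W=1
Step 2 [NS]: N:empty,E:wait,S:car3-GO,W:wait | queues: N=0 E=1 S=0 W=1
Step 3 [NS]: N:empty,E:wait,S:empty,W:wait | queues: N=0 E=1 S=0 W=1
Step 4 [EW]: N:wait,E:car2-GO,S:wait,W:car4-GO | queues: N=0 E=0 S=0 W=0

N: empty
E: empty
S: empty
W: empty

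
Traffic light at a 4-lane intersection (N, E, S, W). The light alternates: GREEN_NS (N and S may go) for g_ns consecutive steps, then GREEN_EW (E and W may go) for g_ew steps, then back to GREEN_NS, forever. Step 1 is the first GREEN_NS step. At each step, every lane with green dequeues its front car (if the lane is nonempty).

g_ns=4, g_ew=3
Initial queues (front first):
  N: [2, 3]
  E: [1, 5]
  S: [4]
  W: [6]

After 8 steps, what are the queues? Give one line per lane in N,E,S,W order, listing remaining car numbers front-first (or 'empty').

Step 1 [NS]: N:car2-GO,E:wait,S:car4-GO,W:wait | queues: N=1 E=2 S=0 W=1
Step 2 [NS]: N:car3-GO,E:wait,S:empty,W:wait | queues: N=0 E=2 S=0 W=1
Step 3 [NS]: N:empty,E:wait,S:empty,W:wait | queues: N=0 E=2 S=0 W=1
Step 4 [NS]: N:empty,E:wait,S:empty,W:wait | queues: N=0 E=2 S=0 W=1
Step 5 [EW]: N:wait,E:car1-GO,S:wait,W:car6-GO | queues: N=0 E=1 S=0 W=0
Step 6 [EW]: N:wait,E:car5-GO,S:wait,W:empty | queues: N=0 E=0 S=0 W=0

N: empty
E: empty
S: empty
W: empty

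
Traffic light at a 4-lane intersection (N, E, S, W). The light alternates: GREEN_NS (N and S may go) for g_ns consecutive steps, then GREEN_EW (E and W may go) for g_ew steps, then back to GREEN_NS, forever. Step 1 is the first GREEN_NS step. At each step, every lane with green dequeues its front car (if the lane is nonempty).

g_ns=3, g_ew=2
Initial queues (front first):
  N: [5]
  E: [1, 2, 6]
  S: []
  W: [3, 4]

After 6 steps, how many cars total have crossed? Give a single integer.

Answer: 5

Derivation:
Step 1 [NS]: N:car5-GO,E:wait,S:empty,W:wait | queues: N=0 E=3 S=0 W=2
Step 2 [NS]: N:empty,E:wait,S:empty,W:wait | queues: N=0 E=3 S=0 W=2
Step 3 [NS]: N:empty,E:wait,S:empty,W:wait | queues: N=0 E=3 S=0 W=2
Step 4 [EW]: N:wait,E:car1-GO,S:wait,W:car3-GO | queues: N=0 E=2 S=0 W=1
Step 5 [EW]: N:wait,E:car2-GO,S:wait,W:car4-GO | queues: N=0 E=1 S=0 W=0
Step 6 [NS]: N:empty,E:wait,S:empty,W:wait | queues: N=0 E=1 S=0 W=0
Cars crossed by step 6: 5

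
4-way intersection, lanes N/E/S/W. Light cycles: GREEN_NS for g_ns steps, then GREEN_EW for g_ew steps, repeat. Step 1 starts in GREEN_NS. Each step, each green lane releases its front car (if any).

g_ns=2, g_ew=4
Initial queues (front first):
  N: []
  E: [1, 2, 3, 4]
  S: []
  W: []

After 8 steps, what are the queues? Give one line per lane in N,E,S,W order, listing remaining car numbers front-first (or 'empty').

Step 1 [NS]: N:empty,E:wait,S:empty,W:wait | queues: N=0 E=4 S=0 W=0
Step 2 [NS]: N:empty,E:wait,S:empty,W:wait | queues: N=0 E=4 S=0 W=0
Step 3 [EW]: N:wait,E:car1-GO,S:wait,W:empty | queues: N=0 E=3 S=0 W=0
Step 4 [EW]: N:wait,E:car2-GO,S:wait,W:empty | queues: N=0 E=2 S=0 W=0
Step 5 [EW]: N:wait,E:car3-GO,S:wait,W:empty | queues: N=0 E=1 S=0 W=0
Step 6 [EW]: N:wait,E:car4-GO,S:wait,W:empty | queues: N=0 E=0 S=0 W=0

N: empty
E: empty
S: empty
W: empty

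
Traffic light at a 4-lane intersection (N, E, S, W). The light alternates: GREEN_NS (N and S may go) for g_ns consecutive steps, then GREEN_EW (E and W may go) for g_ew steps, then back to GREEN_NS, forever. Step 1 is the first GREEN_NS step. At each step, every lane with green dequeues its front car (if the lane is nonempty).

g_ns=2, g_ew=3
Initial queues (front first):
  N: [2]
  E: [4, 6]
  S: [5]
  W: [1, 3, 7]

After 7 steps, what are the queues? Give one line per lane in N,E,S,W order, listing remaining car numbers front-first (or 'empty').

Step 1 [NS]: N:car2-GO,E:wait,S:car5-GO,W:wait | queues: N=0 E=2 S=0 W=3
Step 2 [NS]: N:empty,E:wait,S:empty,W:wait | queues: N=0 E=2 S=0 W=3
Step 3 [EW]: N:wait,E:car4-GO,S:wait,W:car1-GO | queues: N=0 E=1 S=0 W=2
Step 4 [EW]: N:wait,E:car6-GO,S:wait,W:car3-GO | queues: N=0 E=0 S=0 W=1
Step 5 [EW]: N:wait,E:empty,S:wait,W:car7-GO | queues: N=0 E=0 S=0 W=0

N: empty
E: empty
S: empty
W: empty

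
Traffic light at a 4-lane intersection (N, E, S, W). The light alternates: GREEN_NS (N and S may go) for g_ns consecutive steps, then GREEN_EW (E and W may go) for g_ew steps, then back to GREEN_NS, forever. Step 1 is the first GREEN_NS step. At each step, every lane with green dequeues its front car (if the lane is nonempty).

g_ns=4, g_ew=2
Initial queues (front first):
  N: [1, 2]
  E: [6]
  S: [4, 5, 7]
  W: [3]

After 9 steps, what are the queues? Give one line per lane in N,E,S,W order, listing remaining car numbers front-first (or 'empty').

Step 1 [NS]: N:car1-GO,E:wait,S:car4-GO,W:wait | queues: N=1 E=1 S=2 W=1
Step 2 [NS]: N:car2-GO,E:wait,S:car5-GO,W:wait | queues: N=0 E=1 S=1 W=1
Step 3 [NS]: N:empty,E:wait,S:car7-GO,W:wait | queues: N=0 E=1 S=0 W=1
Step 4 [NS]: N:empty,E:wait,S:empty,W:wait | queues: N=0 E=1 S=0 W=1
Step 5 [EW]: N:wait,E:car6-GO,S:wait,W:car3-GO | queues: N=0 E=0 S=0 W=0

N: empty
E: empty
S: empty
W: empty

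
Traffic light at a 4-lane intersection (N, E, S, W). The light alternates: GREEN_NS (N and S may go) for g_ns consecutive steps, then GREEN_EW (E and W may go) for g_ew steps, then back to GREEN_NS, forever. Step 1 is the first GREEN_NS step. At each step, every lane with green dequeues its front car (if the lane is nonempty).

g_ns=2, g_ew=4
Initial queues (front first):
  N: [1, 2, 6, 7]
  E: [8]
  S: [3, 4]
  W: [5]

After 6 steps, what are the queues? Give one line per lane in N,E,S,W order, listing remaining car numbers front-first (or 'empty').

Step 1 [NS]: N:car1-GO,E:wait,S:car3-GO,W:wait | queues: N=3 E=1 S=1 W=1
Step 2 [NS]: N:car2-GO,E:wait,S:car4-GO,W:wait | queues: N=2 E=1 S=0 W=1
Step 3 [EW]: N:wait,E:car8-GO,S:wait,W:car5-GO | queues: N=2 E=0 S=0 W=0
Step 4 [EW]: N:wait,E:empty,S:wait,W:empty | queues: N=2 E=0 S=0 W=0
Step 5 [EW]: N:wait,E:empty,S:wait,W:empty | queues: N=2 E=0 S=0 W=0
Step 6 [EW]: N:wait,E:empty,S:wait,W:empty | queues: N=2 E=0 S=0 W=0

N: 6 7
E: empty
S: empty
W: empty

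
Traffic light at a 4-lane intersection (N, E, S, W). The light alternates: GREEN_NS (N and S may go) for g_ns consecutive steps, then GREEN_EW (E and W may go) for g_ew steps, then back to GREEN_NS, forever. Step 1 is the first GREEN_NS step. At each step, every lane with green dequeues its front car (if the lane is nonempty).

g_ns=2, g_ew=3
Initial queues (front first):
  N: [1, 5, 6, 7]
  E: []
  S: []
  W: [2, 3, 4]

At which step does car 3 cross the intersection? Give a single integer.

Step 1 [NS]: N:car1-GO,E:wait,S:empty,W:wait | queues: N=3 E=0 S=0 W=3
Step 2 [NS]: N:car5-GO,E:wait,S:empty,W:wait | queues: N=2 E=0 S=0 W=3
Step 3 [EW]: N:wait,E:empty,S:wait,W:car2-GO | queues: N=2 E=0 S=0 W=2
Step 4 [EW]: N:wait,E:empty,S:wait,W:car3-GO | queues: N=2 E=0 S=0 W=1
Step 5 [EW]: N:wait,E:empty,S:wait,W:car4-GO | queues: N=2 E=0 S=0 W=0
Step 6 [NS]: N:car6-GO,E:wait,S:empty,W:wait | queues: N=1 E=0 S=0 W=0
Step 7 [NS]: N:car7-GO,E:wait,S:empty,W:wait | queues: N=0 E=0 S=0 W=0
Car 3 crosses at step 4

4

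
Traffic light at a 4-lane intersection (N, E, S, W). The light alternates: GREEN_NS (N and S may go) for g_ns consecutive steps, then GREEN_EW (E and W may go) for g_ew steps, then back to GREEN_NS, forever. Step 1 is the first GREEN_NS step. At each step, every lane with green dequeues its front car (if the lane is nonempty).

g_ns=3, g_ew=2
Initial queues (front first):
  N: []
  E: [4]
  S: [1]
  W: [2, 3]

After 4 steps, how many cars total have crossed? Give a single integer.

Answer: 3

Derivation:
Step 1 [NS]: N:empty,E:wait,S:car1-GO,W:wait | queues: N=0 E=1 S=0 W=2
Step 2 [NS]: N:empty,E:wait,S:empty,W:wait | queues: N=0 E=1 S=0 W=2
Step 3 [NS]: N:empty,E:wait,S:empty,W:wait | queues: N=0 E=1 S=0 W=2
Step 4 [EW]: N:wait,E:car4-GO,S:wait,W:car2-GO | queues: N=0 E=0 S=0 W=1
Cars crossed by step 4: 3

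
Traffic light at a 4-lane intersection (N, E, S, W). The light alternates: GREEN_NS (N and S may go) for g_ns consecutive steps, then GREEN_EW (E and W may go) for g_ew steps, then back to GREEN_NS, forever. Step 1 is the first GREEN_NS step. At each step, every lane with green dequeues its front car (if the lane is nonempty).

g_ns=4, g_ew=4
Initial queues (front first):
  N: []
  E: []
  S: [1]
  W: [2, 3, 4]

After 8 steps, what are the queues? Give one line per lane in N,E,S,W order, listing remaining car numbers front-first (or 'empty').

Step 1 [NS]: N:empty,E:wait,S:car1-GO,W:wait | queues: N=0 E=0 S=0 W=3
Step 2 [NS]: N:empty,E:wait,S:empty,W:wait | queues: N=0 E=0 S=0 W=3
Step 3 [NS]: N:empty,E:wait,S:empty,W:wait | queues: N=0 E=0 S=0 W=3
Step 4 [NS]: N:empty,E:wait,S:empty,W:wait | queues: N=0 E=0 S=0 W=3
Step 5 [EW]: N:wait,E:empty,S:wait,W:car2-GO | queues: N=0 E=0 S=0 W=2
Step 6 [EW]: N:wait,E:empty,S:wait,W:car3-GO | queues: N=0 E=0 S=0 W=1
Step 7 [EW]: N:wait,E:empty,S:wait,W:car4-GO | queues: N=0 E=0 S=0 W=0

N: empty
E: empty
S: empty
W: empty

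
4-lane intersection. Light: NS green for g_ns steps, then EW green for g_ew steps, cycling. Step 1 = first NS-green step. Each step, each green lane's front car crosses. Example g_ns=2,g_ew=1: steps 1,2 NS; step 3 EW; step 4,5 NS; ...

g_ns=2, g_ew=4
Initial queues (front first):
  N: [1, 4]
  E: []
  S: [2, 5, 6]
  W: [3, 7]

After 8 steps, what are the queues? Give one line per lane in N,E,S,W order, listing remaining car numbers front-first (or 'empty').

Step 1 [NS]: N:car1-GO,E:wait,S:car2-GO,W:wait | queues: N=1 E=0 S=2 W=2
Step 2 [NS]: N:car4-GO,E:wait,S:car5-GO,W:wait | queues: N=0 E=0 S=1 W=2
Step 3 [EW]: N:wait,E:empty,S:wait,W:car3-GO | queues: N=0 E=0 S=1 W=1
Step 4 [EW]: N:wait,E:empty,S:wait,W:car7-GO | queues: N=0 E=0 S=1 W=0
Step 5 [EW]: N:wait,E:empty,S:wait,W:empty | queues: N=0 E=0 S=1 W=0
Step 6 [EW]: N:wait,E:empty,S:wait,W:empty | queues: N=0 E=0 S=1 W=0
Step 7 [NS]: N:empty,E:wait,S:car6-GO,W:wait | queues: N=0 E=0 S=0 W=0

N: empty
E: empty
S: empty
W: empty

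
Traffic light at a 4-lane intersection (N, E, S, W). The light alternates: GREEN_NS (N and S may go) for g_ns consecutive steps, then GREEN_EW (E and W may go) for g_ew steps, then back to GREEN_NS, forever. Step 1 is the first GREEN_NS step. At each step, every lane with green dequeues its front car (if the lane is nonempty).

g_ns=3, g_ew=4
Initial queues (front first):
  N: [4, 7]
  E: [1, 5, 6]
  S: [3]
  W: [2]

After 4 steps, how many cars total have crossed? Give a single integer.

Step 1 [NS]: N:car4-GO,E:wait,S:car3-GO,W:wait | queues: N=1 E=3 S=0 W=1
Step 2 [NS]: N:car7-GO,E:wait,S:empty,W:wait | queues: N=0 E=3 S=0 W=1
Step 3 [NS]: N:empty,E:wait,S:empty,W:wait | queues: N=0 E=3 S=0 W=1
Step 4 [EW]: N:wait,E:car1-GO,S:wait,W:car2-GO | queues: N=0 E=2 S=0 W=0
Cars crossed by step 4: 5

Answer: 5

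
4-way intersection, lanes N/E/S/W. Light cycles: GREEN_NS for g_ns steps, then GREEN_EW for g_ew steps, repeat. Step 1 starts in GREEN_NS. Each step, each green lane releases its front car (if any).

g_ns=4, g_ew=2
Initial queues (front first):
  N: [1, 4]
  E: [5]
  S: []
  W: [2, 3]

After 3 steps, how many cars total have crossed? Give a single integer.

Step 1 [NS]: N:car1-GO,E:wait,S:empty,W:wait | queues: N=1 E=1 S=0 W=2
Step 2 [NS]: N:car4-GO,E:wait,S:empty,W:wait | queues: N=0 E=1 S=0 W=2
Step 3 [NS]: N:empty,E:wait,S:empty,W:wait | queues: N=0 E=1 S=0 W=2
Cars crossed by step 3: 2

Answer: 2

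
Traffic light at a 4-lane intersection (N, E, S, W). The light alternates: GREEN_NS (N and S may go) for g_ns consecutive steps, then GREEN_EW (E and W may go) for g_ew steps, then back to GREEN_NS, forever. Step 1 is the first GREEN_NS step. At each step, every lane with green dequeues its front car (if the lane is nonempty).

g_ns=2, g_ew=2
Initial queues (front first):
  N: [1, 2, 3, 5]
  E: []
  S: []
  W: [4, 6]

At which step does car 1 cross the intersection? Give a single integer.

Step 1 [NS]: N:car1-GO,E:wait,S:empty,W:wait | queues: N=3 E=0 S=0 W=2
Step 2 [NS]: N:car2-GO,E:wait,S:empty,W:wait | queues: N=2 E=0 S=0 W=2
Step 3 [EW]: N:wait,E:empty,S:wait,W:car4-GO | queues: N=2 E=0 S=0 W=1
Step 4 [EW]: N:wait,E:empty,S:wait,W:car6-GO | queues: N=2 E=0 S=0 W=0
Step 5 [NS]: N:car3-GO,E:wait,S:empty,W:wait | queues: N=1 E=0 S=0 W=0
Step 6 [NS]: N:car5-GO,E:wait,S:empty,W:wait | queues: N=0 E=0 S=0 W=0
Car 1 crosses at step 1

1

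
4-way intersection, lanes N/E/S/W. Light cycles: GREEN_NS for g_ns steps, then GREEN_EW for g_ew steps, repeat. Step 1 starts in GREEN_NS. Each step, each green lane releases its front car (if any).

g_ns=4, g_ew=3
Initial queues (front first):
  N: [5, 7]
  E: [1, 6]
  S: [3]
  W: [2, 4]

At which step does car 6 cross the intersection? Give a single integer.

Step 1 [NS]: N:car5-GO,E:wait,S:car3-GO,W:wait | queues: N=1 E=2 S=0 W=2
Step 2 [NS]: N:car7-GO,E:wait,S:empty,W:wait | queues: N=0 E=2 S=0 W=2
Step 3 [NS]: N:empty,E:wait,S:empty,W:wait | queues: N=0 E=2 S=0 W=2
Step 4 [NS]: N:empty,E:wait,S:empty,W:wait | queues: N=0 E=2 S=0 W=2
Step 5 [EW]: N:wait,E:car1-GO,S:wait,W:car2-GO | queues: N=0 E=1 S=0 W=1
Step 6 [EW]: N:wait,E:car6-GO,S:wait,W:car4-GO | queues: N=0 E=0 S=0 W=0
Car 6 crosses at step 6

6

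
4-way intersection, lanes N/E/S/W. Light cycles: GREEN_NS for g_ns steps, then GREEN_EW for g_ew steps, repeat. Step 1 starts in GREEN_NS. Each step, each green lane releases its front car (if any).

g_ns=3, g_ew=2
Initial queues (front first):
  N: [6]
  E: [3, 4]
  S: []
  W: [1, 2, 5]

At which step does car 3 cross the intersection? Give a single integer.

Step 1 [NS]: N:car6-GO,E:wait,S:empty,W:wait | queues: N=0 E=2 S=0 W=3
Step 2 [NS]: N:empty,E:wait,S:empty,W:wait | queues: N=0 E=2 S=0 W=3
Step 3 [NS]: N:empty,E:wait,S:empty,W:wait | queues: N=0 E=2 S=0 W=3
Step 4 [EW]: N:wait,E:car3-GO,S:wait,W:car1-GO | queues: N=0 E=1 S=0 W=2
Step 5 [EW]: N:wait,E:car4-GO,S:wait,W:car2-GO | queues: N=0 E=0 S=0 W=1
Step 6 [NS]: N:empty,E:wait,S:empty,W:wait | queues: N=0 E=0 S=0 W=1
Step 7 [NS]: N:empty,E:wait,S:empty,W:wait | queues: N=0 E=0 S=0 W=1
Step 8 [NS]: N:empty,E:wait,S:empty,W:wait | queues: N=0 E=0 S=0 W=1
Step 9 [EW]: N:wait,E:empty,S:wait,W:car5-GO | queues: N=0 E=0 S=0 W=0
Car 3 crosses at step 4

4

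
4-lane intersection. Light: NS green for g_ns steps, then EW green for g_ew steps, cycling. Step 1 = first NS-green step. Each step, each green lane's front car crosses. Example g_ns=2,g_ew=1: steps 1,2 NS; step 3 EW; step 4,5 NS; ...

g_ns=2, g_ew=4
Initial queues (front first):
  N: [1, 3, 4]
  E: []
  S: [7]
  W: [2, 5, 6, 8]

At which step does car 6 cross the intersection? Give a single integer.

Step 1 [NS]: N:car1-GO,E:wait,S:car7-GO,W:wait | queues: N=2 E=0 S=0 W=4
Step 2 [NS]: N:car3-GO,E:wait,S:empty,W:wait | queues: N=1 E=0 S=0 W=4
Step 3 [EW]: N:wait,E:empty,S:wait,W:car2-GO | queues: N=1 E=0 S=0 W=3
Step 4 [EW]: N:wait,E:empty,S:wait,W:car5-GO | queues: N=1 E=0 S=0 W=2
Step 5 [EW]: N:wait,E:empty,S:wait,W:car6-GO | queues: N=1 E=0 S=0 W=1
Step 6 [EW]: N:wait,E:empty,S:wait,W:car8-GO | queues: N=1 E=0 S=0 W=0
Step 7 [NS]: N:car4-GO,E:wait,S:empty,W:wait | queues: N=0 E=0 S=0 W=0
Car 6 crosses at step 5

5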